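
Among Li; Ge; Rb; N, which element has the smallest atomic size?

N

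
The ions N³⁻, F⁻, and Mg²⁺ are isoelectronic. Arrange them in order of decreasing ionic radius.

N³⁻, F⁻, Mg²⁺

All of these have 10 electrons, so size is governed by nuclear charge alone: the more protons, the stronger the pull on the same electron cloud, and the smaller the ion.
Nuclear charges: Mg²⁺ (Z=12), F⁻ (Z=9), N³⁻ (Z=7).
Largest to smallest: N³⁻ > F⁻ > Mg²⁺.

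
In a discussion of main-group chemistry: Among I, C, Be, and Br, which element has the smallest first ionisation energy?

Be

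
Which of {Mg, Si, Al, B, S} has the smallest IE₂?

Mg

IE_2 is the cost of taking one more electron from the +1 cation: Mg⁺ still has 1 valence electron; Si⁺ still has 3 valence electrons; Al⁺ still has 2 valence electrons; B⁺ still has 2 valence electrons; S⁺ still has 5 valence electrons.
All are still removing valence electrons, so compare the +1 ions as you would atoms: IE_2 generally rises across a period (higher Z_eff) and falls down a group (larger shell), subject to the usual subshell exceptions.
Valence configurations: Mg⁺ [Ne]3s¹, Si⁺ [Ne]3s²3p¹, Al⁺ [Ne]3s², B⁺ [He]2s², S⁺ [Ne]3s²3p³.
Si⁺ loses a lone 3p electron whereas Al⁺ must break into a filled 3s² pair, so IE_2(Al) > IE_2(Si) even though Si has the higher nuclear charge.
Tabulated IE_2 (kJ/mol): Mg 1451, Si 1577, Al 1817, B 2427, S 2252.
Overall IE_2 order: Mg < Si < Al < S < B.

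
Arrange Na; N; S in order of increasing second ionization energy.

S < N < Na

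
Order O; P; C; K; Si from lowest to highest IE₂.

Si, P, C, K, O

The second ionization energy removes an electron from the +1 ion. For each element: O⁺ still has 5 valence electrons; P⁺ still has 4 valence electrons; C⁺ still has 3 valence electrons; K⁺ is the bare [Ar] core; Si⁺ still has 3 valence electrons.
Usually core removal costs more than valence removal, but here the competition is close: a tightly held n=2 valence electron can cost more to remove than an n=3 core electron, so the actual values have to decide it.
Valence configurations: O⁺ [He]2s²2p³, P⁺ [Ne]3s²3p², C⁺ [He]2s²2p¹, Si⁺ [Ne]3s²3p¹.
Approximate IE_2 values (kJ/mol): O 3388, P 1907, C 2353, K 3052, Si 1577.
Putting it together, IE_2: Si < P < C < K < O.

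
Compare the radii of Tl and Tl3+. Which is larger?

Forming Tl3+ removes 3 electrons from Tl. Fewer electrons for the same nuclear charge means less shielding and a higher Z_eff on the remaining electrons, and for main-group metals the entire outer shell is lost.
A cation is smaller than its parent atom: Tl3+ < Tl.

Tl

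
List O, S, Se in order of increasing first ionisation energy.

Se < S < O

O is in period 2, group 16; S is in period 3, group 16; Se is in period 4, group 16.
Removing the outermost electron gets harder across a period and easier down a group.
All are in group 16, so first ionization energy increases up the group.
So from lowest to highest: Se < S < O.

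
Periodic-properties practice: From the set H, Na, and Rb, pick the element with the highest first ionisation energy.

H

Across a period the outer electron is held more tightly (higher IE₁); down a group it sits in a higher shell, more shielded, and comes off more easily.
All are in group 1, so first ionization energy increases up the group.
The highest first ionisation energy among these belongs to H.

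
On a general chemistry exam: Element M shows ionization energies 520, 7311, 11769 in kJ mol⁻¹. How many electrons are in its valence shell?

1

Look for the largest jump between consecutive ionization energies: IE2/IE1 ≈ 14.1, far larger than any earlier ratio.
That jump marks the point where a core electron is being removed. So the atom has 1 valence electron.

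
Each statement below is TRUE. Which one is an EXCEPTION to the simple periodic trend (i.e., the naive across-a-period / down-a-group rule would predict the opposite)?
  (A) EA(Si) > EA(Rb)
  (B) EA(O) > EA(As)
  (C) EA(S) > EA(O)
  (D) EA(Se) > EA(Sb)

(C)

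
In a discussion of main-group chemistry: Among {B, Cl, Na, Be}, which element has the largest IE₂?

After 1 electron has been removed, what remains? B⁺ still has 2 valence electrons; Cl⁺ still has 6 valence electrons; Na⁺ is the bare [Ne] core; Be⁺ still has 1 valence electron.
Pulling an electron out of a noble-gas core costs far more than removing a remaining valence electron, so Na sits at the high end of IE_2.
Valence configurations: B⁺ [He]2s², Cl⁺ [Ne]3s²3p⁴, Be⁺ [He]2s¹.
The numbers (kJ/mol): B 2427, Cl 2298, Na 4562, Be 1757.
Hence IE_2: Be < Cl < B < Na.

Na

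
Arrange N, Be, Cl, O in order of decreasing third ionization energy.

Be, O, N, Cl

After 2 electrons have been removed, what remains? N²⁺ still has 3 valence electrons; Be²⁺ is the bare [He] core; Cl²⁺ still has 5 valence electrons; O²⁺ still has 4 valence electrons.
Core electrons are held far more tightly than valence electrons, so Be tops the IE_3 order.
Valence configurations: N²⁺ [He]2s²2p¹, Cl²⁺ [Ne]3s²3p³, O²⁺ [He]2s²2p².
Approximate IE_3 values (kJ/mol): N 4578, Be 14849, Cl 3822, O 5300.
Putting it together, IE_3: Cl < N < O < Be.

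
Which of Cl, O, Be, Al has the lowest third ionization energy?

IE_3 is the cost of taking one more electron from the +2 cation: Cl²⁺ still has 5 valence electrons; O²⁺ still has 4 valence electrons; Be²⁺ is the bare [He] core; Al²⁺ still has 1 valence electron.
Breaking into a closed-shell core is much more expensive than removing a leftover valence electron — Be has the largest IE_3 here.
Valence configurations: Cl²⁺ [Ne]3s²3p³, O²⁺ [He]2s²2p², Al²⁺ [Ne]3s¹.
The numbers (kJ/mol): Cl 3822, O 5300, Be 14849, Al 2745.
So the third ionization energies run Al < Cl < O < Be.

Al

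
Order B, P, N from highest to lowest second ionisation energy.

N > B > P

The second ionization energy removes an electron from the +1 ion. For each element: B⁺ still has 2 valence electrons; P⁺ still has 4 valence electrons; N⁺ still has 4 valence electrons.
All are still removing valence electrons, so compare the +1 ions as you would atoms: IE_2 generally rises across a period (higher Z_eff) and falls down a group (larger shell), subject to the usual subshell exceptions.
Valence configurations: B⁺ [He]2s², P⁺ [Ne]3s²3p², N⁺ [He]2s²2p².
Tabulated IE_2 (kJ/mol): B 2427, P 1907, N 2856.
Overall IE_2 order: P < B < N.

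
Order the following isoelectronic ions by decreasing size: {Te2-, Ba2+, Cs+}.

Te2- > Cs+ > Ba2+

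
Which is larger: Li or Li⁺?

Li

Forming Li⁺ removes 1 electron from Li. Fewer electrons for the same nuclear charge means less shielding and a higher Z_eff on the remaining electrons, and for main-group metals the entire outer shell is lost.
A cation is smaller than its parent atom: Li⁺ < Li.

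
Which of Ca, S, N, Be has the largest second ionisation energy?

N

Consider each +1 ion: Ca⁺ still has 1 valence electron; S⁺ still has 5 valence electrons; N⁺ still has 4 valence electrons; Be⁺ still has 1 valence electron.
All are still removing valence electrons, so compare the +1 ions as you would atoms: IE_2 generally rises across a period (higher Z_eff) and falls down a group (larger shell), subject to the usual subshell exceptions.
Valence configurations: Ca⁺ [Ar]4s¹, S⁺ [Ne]3s²3p³, N⁺ [He]2s²2p², Be⁺ [He]2s¹.
Tabulated IE_2 (kJ/mol): Ca 1145, S 2252, N 2856, Be 1757.
Hence IE_2: Ca < Be < S < N.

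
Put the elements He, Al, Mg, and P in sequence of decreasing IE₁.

Across a period the outer electron is held more tightly (higher IE₁); down a group it sits in a higher shell, more shielded, and comes off more easily.
These span different periods and groups, so the two trends combine.
Mg > Al: this pair runs against the simple trend — see the exception note.
P > Mg: both are in period 3; the period trend gives P the larger value.
He > P: relative to P, both the across-period and down-group shifts push He's first ionization energy up.
Note the exception: Mg has a higher first ionization energy than Al, contrary to the simple trend — Al's single 3p electron is easier to remove than one from Mg's filled 3s².
Approximate values (kJ/mol): He 2372, Mg 738, Al 578, P 1012.
So from highest to lowest: He > P > Mg > Al.

He, P, Mg, Al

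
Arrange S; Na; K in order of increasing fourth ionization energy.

S < K < Na

After 3 electrons have been removed, what remains? S³⁺ still has 3 valence electrons; Na³⁺ is already 2 electrons into the core; K³⁺ is already 2 electrons into the core.
Breaking into a closed-shell core is much more expensive than removing a leftover valence electron — K and Na have the largest IE_4 here.
The numbers (kJ/mol): S 4556, Na 9543, K 5877.
Hence IE_4: S < K < Na.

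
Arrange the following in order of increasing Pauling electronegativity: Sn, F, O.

O is in period 2, group 16; F is in period 2, group 17; Sn is in period 5, group 14.
Electronegativity increases across a period and decreases down a group, tracking effective nuclear charge and atomic size.
These span different periods and groups, so the two trends combine.
O > Sn: both effects reinforce here, so O is clearly the higher of the two.
F > O: F lies to the right of O in period 2, so the across-period effect alone puts F higher.
For reference (Pauling): O 3.44, F 3.98, Sn 1.96.
So from lowest to highest: Sn < O < F.

Sn < O < F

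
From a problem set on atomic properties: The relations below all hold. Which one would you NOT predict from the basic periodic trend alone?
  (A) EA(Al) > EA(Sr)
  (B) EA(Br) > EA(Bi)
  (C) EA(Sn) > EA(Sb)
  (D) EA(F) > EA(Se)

(C)

The general trend: electron affinity increases across a period and decreases down a group.
(A) Al (period 3, group 13) vs Sr (period 5, group 2): the stated order agrees with the simple trend.
(B) Br (period 4, group 17) vs Bi (period 6, group 15): the stated order agrees with the simple trend.
(C) Sn (period 5, group 14) vs Sb (period 5, group 15): the stated order contradicts the simple trend.
(D) F (period 2, group 17) vs Se (period 4, group 16): the stated order agrees with the simple trend.
The exception is (C): adding an electron to Sb's half-filled 5p³ is unfavourable, so Sn has the more exothermic EA.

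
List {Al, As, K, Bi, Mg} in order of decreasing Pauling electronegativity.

Mg is in period 3, group 2; Al is in period 3, group 13; K is in period 4, group 1; As is in period 4, group 15; Bi is in period 6, group 15.
Atoms toward the upper right of the periodic table pull bonding electrons most strongly.
Here both period and group differ, so the two effects have to be weighed against each other.
Mg > K: relative to K, both the across-period and down-group shifts push Mg's electronegativity up.
Al > Mg: Al lies to the right of Mg in period 3, so the across-period effect alone puts Al higher.
Bi > Al: period and group pull opposite ways; the across-period shift dominates (2.02 vs 1.61).
As > Bi: they share group 15; the group trend gives As the larger value.
Tabulated electronegativity (Pauling): Mg 1.31, Al 1.61, K 0.82, As 2.18, Bi 2.02.
So from highest to lowest: As > Bi > Al > Mg > K.

As > Bi > Al > Mg > K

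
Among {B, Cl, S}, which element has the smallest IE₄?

The fourth ionization energy removes an electron from the +3 ion. For each element: B³⁺ is the bare [He] core; Cl³⁺ still has 4 valence electrons; S³⁺ still has 3 valence electrons.
Breaking into a closed-shell core is much more expensive than removing a leftover valence electron — B has the largest IE_4 here.
Valence configurations: Cl³⁺ [Ne]3s²3p², S³⁺ [Ne]3s²3p¹.
Approximate IE_4 values (kJ/mol): B 25026, Cl 5159, S 4556.
Putting it together, IE_4: S < Cl < B.

S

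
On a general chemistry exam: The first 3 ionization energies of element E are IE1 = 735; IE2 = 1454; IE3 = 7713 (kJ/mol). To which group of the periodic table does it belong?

Look for the largest jump between consecutive ionization energies: IE3/IE2 ≈ 5.3, far larger than any earlier ratio.
That jump marks the point where a core electron is being removed. So the atom has 2 valence electrons.
A main-group element with 2 valence electrons is in group 2.

Group 2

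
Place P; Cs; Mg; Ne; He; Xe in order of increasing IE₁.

He is in period 1, group 18; Ne is in period 2, group 18; Mg is in period 3, group 2; P is in period 3, group 15; Xe is in period 5, group 18; Cs is in period 6, group 1.
IE₁ increases left→right with effective nuclear charge and decreases top→bottom as the valence shell moves farther out.
Here both period and group differ, so the two effects have to be weighed against each other.
Mg > Cs: both effects reinforce here, so Mg is clearly the higher of the two.
P > Mg: P lies to the right of Mg in period 3, so the across-period effect alone puts P higher.
Xe > P: period and group pull opposite ways; the across-period shift dominates (1170 vs 1012 kJ/mol).
Ne > Xe: Ne sits above Xe in group 18, so the down-group effect alone puts Ne higher.
He > Ne: He sits above Ne in group 18, so the down-group effect alone puts He higher.
Approximate values (kJ/mol): He 2372, Ne 2081, Mg 738, P 1012, Xe 1170, Cs 376.
So from lowest to highest: Cs < Mg < P < Xe < Ne < He.

Cs, Mg, P, Xe, Ne, He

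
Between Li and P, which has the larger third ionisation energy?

The third ionization energy removes an electron from the +2 ion. For each element: Li²⁺ is already 1 electron into the core; P²⁺ still has 3 valence electrons.
Pulling an electron out of a noble-gas core costs far more than removing a remaining valence electron, so Li sits at the high end of IE_3.
Tabulated IE_3 (kJ/mol): Li 11815, P 2914.
So the third ionization energies run P < Li.

Li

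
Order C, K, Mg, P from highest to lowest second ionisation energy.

After 1 electron has been removed, what remains? C⁺ still has 3 valence electrons; K⁺ is the bare [Ar] core; Mg⁺ still has 1 valence electron; P⁺ still has 4 valence electrons.
Breaking into a closed-shell core is much more expensive than removing a leftover valence electron — K has the largest IE_2 here.
Valence configurations: C⁺ [He]2s²2p¹, Mg⁺ [Ne]3s¹, P⁺ [Ne]3s²3p².
The numbers (kJ/mol): C 2353, K 3052, Mg 1451, P 1907.
Hence IE_2: Mg < P < C < K.

K > C > P > Mg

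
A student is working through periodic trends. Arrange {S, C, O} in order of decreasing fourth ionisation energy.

The fourth ionization energy removes an electron from the +3 ion. For each element: S³⁺ still has 3 valence electrons; C³⁺ still has 1 valence electron; O³⁺ still has 3 valence electrons.
All are still removing valence electrons, so compare the +3 ions as you would atoms: IE_4 generally rises across a period (higher Z_eff) and falls down a group (larger shell), subject to the usual subshell exceptions.
Valence configurations: S³⁺ [Ne]3s²3p¹, C³⁺ [He]2s¹, O³⁺ [He]2s²2p¹.
The numbers (kJ/mol): S 4556, C 6223, O 7469.
Putting it together, IE_4: S < C < O.

O > C > S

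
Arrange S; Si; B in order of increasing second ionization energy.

Si < S < B

IE_2 is the cost of taking one more electron from the +1 cation: S⁺ still has 5 valence electrons; Si⁺ still has 3 valence electrons; B⁺ still has 2 valence electrons.
All are still removing valence electrons, so compare the +1 ions as you would atoms: IE_2 generally rises across a period (higher Z_eff) and falls down a group (larger shell), subject to the usual subshell exceptions.
Valence configurations: S⁺ [Ne]3s²3p³, Si⁺ [Ne]3s²3p¹, B⁺ [He]2s².
Tabulated IE_2 (kJ/mol): S 2252, Si 1577, B 2427.
Overall IE_2 order: Si < S < B.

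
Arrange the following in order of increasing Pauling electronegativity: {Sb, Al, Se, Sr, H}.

Sr < Al < Sb < H < Se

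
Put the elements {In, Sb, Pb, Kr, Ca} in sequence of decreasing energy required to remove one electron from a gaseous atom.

Kr > Sb > Pb > Ca > In

First ionization energy rises across a period (greater Z_eff holds electrons more tightly) and falls down a group (valence electrons are farther from the nucleus).
These span different periods and groups, so the two trends combine.
Ca > In: the two effects oppose for this pair; the down-group effect wins (590 vs 558 kJ/mol).
Pb > Ca: period and group pull opposite ways; the across-period shift dominates (716 vs 590 kJ/mol).
Sb > Pb: both effects reinforce here, so Sb is clearly the higher of the two.
Kr > Sb: both effects reinforce here, so Kr is clearly the higher of the two.
Approximate values (kJ/mol): Ca 590, Kr 1351, In 558, Sb 831, Pb 716.
So from highest to lowest: Kr > Sb > Pb > Ca > In.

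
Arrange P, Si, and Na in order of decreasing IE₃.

Na, Si, P

IE_3 is the cost of taking one more electron from the +2 cation: P²⁺ still has 3 valence electrons; Si²⁺ still has 2 valence electrons; Na²⁺ is already 1 electron into the core.
Core electrons are held far more tightly than valence electrons, so Na tops the IE_3 order.
Valence configurations: P²⁺ [Ne]3s²3p¹, Si²⁺ [Ne]3s².
P²⁺ loses a lone 3p electron whereas Si²⁺ must break into a filled 3s² pair, so IE_3(Si) > IE_3(P) even though P has the higher nuclear charge.
The numbers (kJ/mol): P 2914, Si 3232, Na 6910.
So the third ionization energies run P < Si < Na.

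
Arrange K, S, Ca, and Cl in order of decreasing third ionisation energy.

Ca > K > Cl > S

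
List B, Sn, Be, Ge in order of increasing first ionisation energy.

Sn < Ge < B < Be

Be is in period 2, group 2; B is in period 2, group 13; Ge is in period 4, group 14; Sn is in period 5, group 14.
IE₁ increases left→right with effective nuclear charge and decreases top→bottom as the valence shell moves farther out.
Here both period and group differ, so the two effects have to be weighed against each other.
Ge > Sn: Ge sits above Sn in group 14, so the down-group effect alone puts Ge higher.
B > Ge: the two effects oppose for this pair; the down-group effect wins (801 vs 762 kJ/mol).
Be > B: this pair runs against the simple trend — see the exception note.
Note the exception: Be has a higher first ionization energy than B, contrary to the simple trend — removing B's lone 2p electron is easier than breaking Be's filled 2s².
Tabulated first ionization energy (kJ/mol): Be 900, B 801, Ge 762, Sn 709.
So from lowest to highest: Sn < Ge < B < Be.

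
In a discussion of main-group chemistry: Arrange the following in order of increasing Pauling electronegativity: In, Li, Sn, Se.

Smaller atoms with higher effective nuclear charge are more electronegative.
These span different periods and groups, so the two trends combine.
In > Li: period and group pull opposite ways; the across-period shift dominates (1.78 vs 0.98).
Sn > In: Sn lies to the right of In in period 5, so the across-period effect alone puts Sn higher.
Se > Sn: relative to Sn, both the across-period and down-group shifts push Se's electronegativity up.
Approximate values (Pauling): Li 0.98, Se 2.55, In 1.78, Sn 1.96.
So from lowest to highest: Li < In < Sn < Se.

Li, In, Sn, Se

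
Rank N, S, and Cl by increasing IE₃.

IE_3 is the cost of taking one more electron from the +2 cation: N²⁺ still has 3 valence electrons; S²⁺ still has 4 valence electrons; Cl²⁺ still has 5 valence electrons.
All are still removing valence electrons, so compare the +2 ions as you would atoms: IE_3 generally rises across a period (higher Z_eff) and falls down a group (larger shell), subject to the usual subshell exceptions.
Valence configurations: N²⁺ [He]2s²2p¹, S²⁺ [Ne]3s²3p², Cl²⁺ [Ne]3s²3p³.
Approximate IE_3 values (kJ/mol): N 4578, S 3357, Cl 3822.
So the third ionization energies run S < Cl < N.

S < Cl < N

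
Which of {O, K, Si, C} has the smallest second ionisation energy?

Si

IE_2 is the cost of taking one more electron from the +1 cation: O⁺ still has 5 valence electrons; K⁺ is the bare [Ar] core; Si⁺ still has 3 valence electrons; C⁺ still has 3 valence electrons.
Usually core removal costs more than valence removal, but here the competition is close: a tightly held n=2 valence electron can cost more to remove than an n=3 core electron, so the actual values have to decide it.
Valence configurations: O⁺ [He]2s²2p³, Si⁺ [Ne]3s²3p¹, C⁺ [He]2s²2p¹.
Tabulated IE_2 (kJ/mol): O 3388, K 3052, Si 1577, C 2353.
So the second ionization energies run Si < C < K < O.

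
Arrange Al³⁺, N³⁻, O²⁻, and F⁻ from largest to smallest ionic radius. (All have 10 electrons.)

N³⁻ > O²⁻ > F⁻ > Al³⁺

All of these have 10 electrons, so size is governed by nuclear charge alone: the more protons, the stronger the pull on the same electron cloud, and the smaller the ion.
Nuclear charges: Al³⁺ (Z=13), F⁻ (Z=9), O²⁻ (Z=8), N³⁻ (Z=7).
Largest to smallest: N³⁻ > O²⁻ > F⁻ > Al³⁺.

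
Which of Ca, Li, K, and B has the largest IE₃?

After 2 electrons have been removed, what remains? Ca²⁺ is the bare [Ar] core; Li²⁺ is already 1 electron into the core; K²⁺ is already 1 electron into the core; B²⁺ still has 1 valence electron.
Pulling an electron out of a noble-gas core costs far more than removing a remaining valence electron, so K, Ca and Li sit at the high end of IE_3.
Approximate IE_3 values (kJ/mol): Ca 4912, Li 11815, K 4420, B 3660.
Putting it together, IE_3: B < K < Ca < Li.

Li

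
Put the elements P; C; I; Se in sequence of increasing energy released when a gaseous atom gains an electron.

P < C < Se < I

Atoms with high Z_eff and room in the valence shell (especially the halogens) have the most exothermic electron affinities.
A diagonal step moves right (one effect) and down (the opposite effect) at once.
C > P: period and group pull opposite ways; the down-group shift dominates (122 vs 72 kJ/mol).
Se > C: period and group pull opposite ways; the across-period shift dominates (195 vs 122 kJ/mol).
I > Se: the two effects oppose for this pair; the across-period effect wins (295 vs 195 kJ/mol).
Tabulated electron affinity (kJ/mol): C 122, P 72, Se 195, I 295.
So from lowest to highest: P < C < Se < I.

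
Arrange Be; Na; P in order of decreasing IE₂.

Na, P, Be

Consider each +1 ion: Be⁺ still has 1 valence electron; Na⁺ is the bare [Ne] core; P⁺ still has 4 valence electrons.
Breaking into a closed-shell core is much more expensive than removing a leftover valence electron — Na has the largest IE_2 here.
Valence configurations: Be⁺ [He]2s¹, P⁺ [Ne]3s²3p².
Approximate IE_2 values (kJ/mol): Be 1757, Na 4562, P 1907.
Overall IE_2 order: Be < P < Na.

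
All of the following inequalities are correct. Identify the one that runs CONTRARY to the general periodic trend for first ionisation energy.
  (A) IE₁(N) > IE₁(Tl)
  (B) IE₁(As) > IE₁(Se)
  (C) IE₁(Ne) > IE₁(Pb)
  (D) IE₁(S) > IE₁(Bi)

(B)

The general trend: first ionisation energy increases across a period and decreases down a group.
(A) N (period 2, group 15) vs Tl (period 6, group 13): the stated order agrees with the simple trend.
(B) As (period 4, group 15) vs Se (period 4, group 16): the stated order contradicts the simple trend.
(C) Ne (period 2, group 18) vs Pb (period 6, group 14): the stated order agrees with the simple trend.
(D) S (period 3, group 16) vs Bi (period 6, group 15): the stated order agrees with the simple trend.
The exception is (B): Se (4p⁴) ionizes more easily than half-filled As (4p³).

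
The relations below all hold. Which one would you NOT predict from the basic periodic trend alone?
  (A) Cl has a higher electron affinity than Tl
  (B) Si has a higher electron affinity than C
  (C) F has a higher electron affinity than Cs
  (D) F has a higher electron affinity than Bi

(B)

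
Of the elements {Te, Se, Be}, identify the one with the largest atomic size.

Te

Be is in period 2, group 2; Se is in period 4, group 16; Te is in period 5, group 16.
Moving right in a period, electrons are added to the same shell under a stronger nuclear pull, so atoms get smaller; moving down, a new shell is opened and atoms get larger.
Here both period and group differ, so the two effects have to be weighed against each other.
Se > Be: the two effects oppose for this pair; the down-group effect wins (116 vs 102 pm).
Te > Se: they share group 16; the group trend gives Te the larger value.
Tabulated atomic radius (pm): Be 102, Se 116, Te 136.
The largest atomic size among these belongs to Te.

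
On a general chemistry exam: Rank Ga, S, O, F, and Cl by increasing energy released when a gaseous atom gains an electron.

Ga < O < S < F < Cl

O is in period 2, group 16; F is in period 2, group 17; S is in period 3, group 16; Cl is in period 3, group 17; Ga is in period 4, group 13.
Electron affinity generally becomes more exothermic across a period toward the halogens and less exothermic down a group.
Here both period and group differ, so the two effects have to be weighed against each other.
O > Ga: relative to Ga, both the across-period and down-group shifts push O's electron affinity up.
S > O: this pair runs against the simple trend — see the exception note.
F > S: both effects reinforce here, so F is clearly the higher of the two.
Cl > F: this pair runs against the simple trend — see the exception note.
Note the exception: S has a higher electron affinity than O, contrary to the simple trend — the compact 2p subshell of O repels the added electron more than S's larger 3p does.
Note the exception: Cl has a higher electron affinity than F, contrary to the simple trend — F's small 2p subshell makes the incoming electron feel strong e⁻–e⁻ repulsion, so Cl actually releases more energy on gaining an electron.
Tabulated electron affinity (kJ/mol): O 141, F 328, S 200, Cl 349, Ga 29.
So from lowest to highest: Ga < O < S < F < Cl.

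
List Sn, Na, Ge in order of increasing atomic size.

Radius decreases left→right (rising Z_eff, same n) and increases top→bottom (higher n).
Neither a single period nor a single group — weigh both effects.
Sn > Ge: they share group 14; the group trend gives Sn the larger value.
Na > Sn: the two effects oppose for this pair; the across-period effect wins (155 vs 140 pm).
For reference (pm): Na 155, Ge 121, Sn 140.
So from smallest to largest: Ge < Sn < Na.

Ge < Sn < Na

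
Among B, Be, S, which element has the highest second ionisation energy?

B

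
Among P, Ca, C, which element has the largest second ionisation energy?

C

After 1 electron has been removed, what remains? P⁺ still has 4 valence electrons; Ca⁺ still has 1 valence electron; C⁺ still has 3 valence electrons.
All are still removing valence electrons, so compare the +1 ions as you would atoms: IE_2 generally rises across a period (higher Z_eff) and falls down a group (larger shell), subject to the usual subshell exceptions.
Valence configurations: P⁺ [Ne]3s²3p², Ca⁺ [Ar]4s¹, C⁺ [He]2s²2p¹.
Approximate IE_2 values (kJ/mol): P 1907, Ca 1145, C 2353.
Putting it together, IE_2: Ca < P < C.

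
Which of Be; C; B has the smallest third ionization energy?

The third ionization energy removes an electron from the +2 ion. For each element: Be²⁺ is the bare [He] core; C²⁺ still has 2 valence electrons; B²⁺ still has 1 valence electron.
Breaking into a closed-shell core is much more expensive than removing a leftover valence electron — Be has the largest IE_3 here.
Valence configurations: C²⁺ [He]2s², B²⁺ [He]2s¹.
The numbers (kJ/mol): Be 14849, C 4620, B 3660.
Overall IE_3 order: B < C < Be.

B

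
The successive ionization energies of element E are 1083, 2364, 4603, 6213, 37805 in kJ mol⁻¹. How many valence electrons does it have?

4

Look for the largest jump between consecutive ionization energies: IE5/IE4 ≈ 6.1, far larger than any earlier ratio.
That jump marks the point where a core electron is being removed. So the atom has 4 valence electrons.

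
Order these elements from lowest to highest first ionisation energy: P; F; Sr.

Sr < P < F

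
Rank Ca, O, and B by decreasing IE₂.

O, B, Ca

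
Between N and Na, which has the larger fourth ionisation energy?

Na

The fourth ionization energy removes an electron from the +3 ion. For each element: N³⁺ still has 2 valence electrons; Na³⁺ is already 2 electrons into the core.
Pulling an electron out of a noble-gas core costs far more than removing a remaining valence electron, so Na sits at the high end of IE_4.
The numbers (kJ/mol): N 7475, Na 9543.
Hence IE_4: N < Na.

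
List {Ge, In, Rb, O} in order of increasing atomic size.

O, Ge, In, Rb

O is in period 2, group 16; Ge is in period 4, group 14; Rb is in period 5, group 1; In is in period 5, group 13.
Across a period the added protons contract the valence shell; down a group each new principal shell makes the atom larger.
These span different periods and groups, so the two trends combine.
Ge > O: both effects reinforce here, so Ge is clearly the larger of the two.
In > Ge: relative to Ge, both the across-period and down-group shifts push In's atomic radius up.
Rb > In: both are in period 5; the period trend gives Rb the larger value.
For reference (pm): O 63, Ge 121, Rb 210, In 142.
So from smallest to largest: O < Ge < In < Rb.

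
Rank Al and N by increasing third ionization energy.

Al, N

The third ionization energy removes an electron from the +2 ion. For each element: Al²⁺ still has 1 valence electron; N²⁺ still has 3 valence electrons.
All are still removing valence electrons, so compare the +2 ions as you would atoms: IE_3 generally rises across a period (higher Z_eff) and falls down a group (larger shell), subject to the usual subshell exceptions.
Valence configurations: Al²⁺ [Ne]3s¹, N²⁺ [He]2s²2p¹.
Tabulated IE_3 (kJ/mol): Al 2745, N 4578.
Hence IE_3: Al < N.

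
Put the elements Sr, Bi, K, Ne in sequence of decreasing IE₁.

Ne, Bi, Sr, K

Ne is in period 2, group 18; K is in period 4, group 1; Sr is in period 5, group 2; Bi is in period 6, group 15.
Removing the outermost electron gets harder across a period and easier down a group.
Here both period and group differ, so the two effects have to be weighed against each other.
Sr > K: the two effects oppose for this pair; the across-period effect wins (550 vs 419 kJ/mol).
Bi > Sr: the two effects oppose for this pair; the across-period effect wins (703 vs 550 kJ/mol).
Ne > Bi: relative to Bi, both the across-period and down-group shifts push Ne's first ionization energy up.
Approximate values (kJ/mol): Ne 2081, K 419, Sr 550, Bi 703.
So from highest to lowest: Ne > Bi > Sr > K.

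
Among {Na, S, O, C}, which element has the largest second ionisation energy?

Na

Consider each +1 ion: Na⁺ is the bare [Ne] core; S⁺ still has 5 valence electrons; O⁺ still has 5 valence electrons; C⁺ still has 3 valence electrons.
Pulling an electron out of a noble-gas core costs far more than removing a remaining valence electron, so Na sits at the high end of IE_2.
Valence configurations: S⁺ [Ne]3s²3p³, O⁺ [He]2s²2p³, C⁺ [He]2s²2p¹.
The numbers (kJ/mol): Na 4562, S 2252, O 3388, C 2353.
Putting it together, IE_2: S < C < O < Na.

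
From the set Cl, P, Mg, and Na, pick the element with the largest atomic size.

Na is in period 3, group 1; Mg is in period 3, group 2; P is in period 3, group 15; Cl is in period 3, group 17.
Radius decreases left→right (rising Z_eff, same n) and increases top→bottom (higher n).
All lie in period 3, so atomic radius increases right to left.
The largest atomic size among these belongs to Na.

Na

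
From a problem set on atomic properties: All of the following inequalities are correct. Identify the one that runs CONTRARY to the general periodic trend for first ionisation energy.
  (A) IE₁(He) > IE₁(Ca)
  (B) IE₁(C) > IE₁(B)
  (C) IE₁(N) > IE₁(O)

The general trend: first ionisation energy increases across a period and decreases down a group.
(A) He (period 1, group 18) vs Ca (period 4, group 2): the stated order agrees with the simple trend.
(B) C (period 2, group 14) vs B (period 2, group 13): the stated order agrees with the simple trend.
(C) N (period 2, group 15) vs O (period 2, group 16): the stated order contradicts the simple trend.
The exception is (C): pairing an electron in O's 2p⁴ costs repulsion energy, so O ionizes more easily than half-filled N (2p³).

(C)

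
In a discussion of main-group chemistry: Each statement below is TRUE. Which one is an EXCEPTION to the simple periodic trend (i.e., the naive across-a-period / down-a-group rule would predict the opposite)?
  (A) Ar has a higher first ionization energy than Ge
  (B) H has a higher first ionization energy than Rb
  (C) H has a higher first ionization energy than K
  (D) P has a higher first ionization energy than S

(D)

The general trend: first ionization energy increases across a period and decreases down a group.
(A) Ar (period 3, group 18) vs Ge (period 4, group 14): the stated order agrees with the simple trend.
(B) H (period 1, group 1) vs Rb (period 5, group 1): the stated order agrees with the simple trend.
(C) H (period 1, group 1) vs K (period 4, group 1): the stated order agrees with the simple trend.
(D) P (period 3, group 15) vs S (period 3, group 16): the stated order contradicts the simple trend.
The exception is (D): S (3p⁴) ionizes more easily than half-filled P (3p³) because the paired 3p electron in S is pushed out by e⁻–e⁻ repulsion.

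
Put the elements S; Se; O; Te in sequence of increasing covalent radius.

O is in period 2, group 16; S is in period 3, group 16; Se is in period 4, group 16; Te is in period 5, group 16.
Atomic radius shrinks across a period as nuclear charge pulls the same shell inward, and grows down a group as new shells are added.
All are in group 16, so atomic radius increases down the group.
So from smallest to largest: O < S < Se < Te.

O < S < Se < Te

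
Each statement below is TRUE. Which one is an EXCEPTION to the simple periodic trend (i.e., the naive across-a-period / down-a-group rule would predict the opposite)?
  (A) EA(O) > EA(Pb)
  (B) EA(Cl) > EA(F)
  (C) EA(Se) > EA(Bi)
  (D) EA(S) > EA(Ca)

The general trend: electron affinity increases across a period and decreases down a group.
(A) O (period 2, group 16) vs Pb (period 6, group 14): the stated order agrees with the simple trend.
(B) Cl (period 3, group 17) vs F (period 2, group 17): the stated order contradicts the simple trend.
(C) Se (period 4, group 16) vs Bi (period 6, group 15): the stated order agrees with the simple trend.
(D) S (period 3, group 16) vs Ca (period 4, group 2): the stated order agrees with the simple trend.
The exception is (B): F's small 2p subshell makes the incoming electron feel strong e⁻–e⁻ repulsion, so Cl actually releases more energy on gaining an electron.

(B)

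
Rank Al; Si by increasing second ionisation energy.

IE_2 is the cost of taking one more electron from the +1 cation: Al⁺ still has 2 valence electrons; Si⁺ still has 3 valence electrons.
All are still removing valence electrons, so compare the +1 ions as you would atoms: IE_2 generally rises across a period (higher Z_eff) and falls down a group (larger shell), subject to the usual subshell exceptions.
Valence configurations: Al⁺ [Ne]3s², Si⁺ [Ne]3s²3p¹.
Si⁺ loses a lone 3p electron whereas Al⁺ must break into a filled 3s² pair, so IE_2(Al) > IE_2(Si) even though Si has the higher nuclear charge.
Approximate IE_2 values (kJ/mol): Al 1817, Si 1577.
Putting it together, IE_2: Si < Al.

Si, Al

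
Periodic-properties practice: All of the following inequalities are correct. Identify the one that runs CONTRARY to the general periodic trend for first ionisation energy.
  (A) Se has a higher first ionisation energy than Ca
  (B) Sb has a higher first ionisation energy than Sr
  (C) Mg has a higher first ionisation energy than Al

(C)

The general trend: first ionisation energy increases across a period and decreases down a group.
(A) Se (period 4, group 16) vs Ca (period 4, group 2): the stated order agrees with the simple trend.
(B) Sb (period 5, group 15) vs Sr (period 5, group 2): the stated order agrees with the simple trend.
(C) Mg (period 3, group 2) vs Al (period 3, group 13): the stated order contradicts the simple trend.
The exception is (C): Al's single 3p electron is easier to remove than one from Mg's filled 3s².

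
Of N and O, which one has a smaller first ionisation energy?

Removing the outermost electron gets harder across a period and easier down a group.
All lie in period 2; the across-period trend (first ionization energy increases left to right) applies, with the exception below.
Note the exception: N has a higher first ionization energy than O, contrary to the simple trend — pairing an electron in O's 2p⁴ costs repulsion energy, so O ionizes more easily than half-filled N (2p³).
For reference (kJ/mol): N 1402, O 1314.
So O has the smaller first ionisation energy (O < N).

O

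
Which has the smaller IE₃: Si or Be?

Si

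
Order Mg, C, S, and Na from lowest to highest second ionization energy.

Mg, S, C, Na

After 1 electron has been removed, what remains? Mg⁺ still has 1 valence electron; C⁺ still has 3 valence electrons; S⁺ still has 5 valence electrons; Na⁺ is the bare [Ne] core.
Core electrons are held far more tightly than valence electrons, so Na tops the IE_2 order.
Valence configurations: Mg⁺ [Ne]3s¹, C⁺ [He]2s²2p¹, S⁺ [Ne]3s²3p³.
The numbers (kJ/mol): Mg 1451, C 2353, S 2252, Na 4562.
Hence IE_2: Mg < S < C < Na.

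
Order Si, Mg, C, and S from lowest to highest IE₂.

The second ionization energy removes an electron from the +1 ion. For each element: Si⁺ still has 3 valence electrons; Mg⁺ still has 1 valence electron; C⁺ still has 3 valence electrons; S⁺ still has 5 valence electrons.
All are still removing valence electrons, so compare the +1 ions as you would atoms: IE_2 generally rises across a period (higher Z_eff) and falls down a group (larger shell), subject to the usual subshell exceptions.
Valence configurations: Si⁺ [Ne]3s²3p¹, Mg⁺ [Ne]3s¹, C⁺ [He]2s²2p¹, S⁺ [Ne]3s²3p³.
Approximate IE_2 values (kJ/mol): Si 1577, Mg 1451, C 2353, S 2252.
Overall IE_2 order: Mg < Si < S < C.

Mg, Si, S, C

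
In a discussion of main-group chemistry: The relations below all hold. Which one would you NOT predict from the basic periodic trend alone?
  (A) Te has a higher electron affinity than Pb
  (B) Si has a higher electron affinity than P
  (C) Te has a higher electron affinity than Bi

The general trend: electron affinity increases across a period and decreases down a group.
(A) Te (period 5, group 16) vs Pb (period 6, group 14): the stated order agrees with the simple trend.
(B) Si (period 3, group 14) vs P (period 3, group 15): the stated order contradicts the simple trend.
(C) Te (period 5, group 16) vs Bi (period 6, group 15): the stated order agrees with the simple trend.
The exception is (B): adding an electron to P's half-filled 3p³ is unfavourable, so Si (3p²) has the more exothermic EA.

(B)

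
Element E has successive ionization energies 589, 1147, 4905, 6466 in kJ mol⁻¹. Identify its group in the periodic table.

Look for the largest jump between consecutive ionization energies: IE3/IE2 ≈ 4.3, far larger than any earlier ratio.
That jump marks the point where a core electron is being removed. So the atom has 2 valence electrons.
A main-group element with 2 valence electrons is in group 2.

Group 2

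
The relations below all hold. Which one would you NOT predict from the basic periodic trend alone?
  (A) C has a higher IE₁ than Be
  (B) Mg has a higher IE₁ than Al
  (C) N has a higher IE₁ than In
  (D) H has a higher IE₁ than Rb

(B)

The general trend: IE₁ increases across a period and decreases down a group.
(A) C (period 2, group 14) vs Be (period 2, group 2): the stated order agrees with the simple trend.
(B) Mg (period 3, group 2) vs Al (period 3, group 13): the stated order contradicts the simple trend.
(C) N (period 2, group 15) vs In (period 5, group 13): the stated order agrees with the simple trend.
(D) H (period 1, group 1) vs Rb (period 5, group 1): the stated order agrees with the simple trend.
The exception is (B): Al's single 3p electron is easier to remove than one from Mg's filled 3s².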